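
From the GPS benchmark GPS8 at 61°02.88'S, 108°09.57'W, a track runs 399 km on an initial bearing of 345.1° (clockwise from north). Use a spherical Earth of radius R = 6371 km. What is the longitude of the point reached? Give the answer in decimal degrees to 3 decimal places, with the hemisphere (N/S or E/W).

GPS8: φ = -61.04800°, λ = -108.15950°
δ = d/R = 399/6371 = 0.062628 rad
φ₂ = arcsin(sin φ₁ cos δ + cos φ₁ sin δ cos θ)
   = arcsin(-0.87503·0.99804 + 0.48408·0.06259·0.96638) = -57.56838°
λ₂ = λ₁ + atan2(sin θ sin δ cos φ₁, cos δ − sin φ₁ sin φ₂) = -109.87909°

109.879°W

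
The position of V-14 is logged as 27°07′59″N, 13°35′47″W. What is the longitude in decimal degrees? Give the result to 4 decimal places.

13° + 35′/60 + 47″/3600 = 13 + 0.58333 + 0.01306 = 13.5964°

13.5964°W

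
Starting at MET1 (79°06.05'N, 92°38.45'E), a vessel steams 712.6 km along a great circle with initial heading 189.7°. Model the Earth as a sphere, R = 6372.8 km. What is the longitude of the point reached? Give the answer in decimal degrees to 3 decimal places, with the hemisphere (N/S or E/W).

MET1: φ = +79.10083°, λ = +92.64083°
δ = d/R = 712.6/6372.8 = 0.111819 rad
φ₂ = arcsin(sin φ₁ cos δ + cos φ₁ sin δ cos θ)
   = arcsin(0.98196·0.99375 + 0.18908·0.11159·-0.98570) = 72.75227°
λ₂ = λ₁ + atan2(sin θ sin δ cos φ₁, cos δ − sin φ₁ sin φ₂) = 89.00531°

89.005°E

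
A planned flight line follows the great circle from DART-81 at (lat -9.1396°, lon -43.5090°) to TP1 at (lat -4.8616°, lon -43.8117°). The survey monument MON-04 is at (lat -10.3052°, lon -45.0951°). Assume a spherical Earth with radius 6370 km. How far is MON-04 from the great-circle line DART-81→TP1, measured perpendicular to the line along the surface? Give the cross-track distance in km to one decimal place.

182.2 km

δ₁₃ = central angle DART-81→MON-04 = 0.034034 rad  (haversine)
θ₁₃ = bearing DART-81→MON-04 = 233.160°,  θ₁₂ = bearing DART-81→TP1 = 355.963°
dₓₜ = R·arcsin(sin δ₁₃ · sin(θ₁₃ − θ₁₂)) = 6370·arcsin(0.03403·sin(-122.803°)) = -182.215 km
|dₓₜ| = 182.215 km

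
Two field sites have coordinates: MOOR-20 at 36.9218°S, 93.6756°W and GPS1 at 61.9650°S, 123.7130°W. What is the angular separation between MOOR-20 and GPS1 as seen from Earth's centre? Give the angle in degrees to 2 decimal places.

31.18°

Δφ = -25.0432°,  Δλ = -30.0374°
a = sin²(Δφ/2) + cos φ₁ cos φ₂ sin²(Δλ/2) = 0.072238
c = 2·arcsin(√a) = 0.544233 rad = 31.1822°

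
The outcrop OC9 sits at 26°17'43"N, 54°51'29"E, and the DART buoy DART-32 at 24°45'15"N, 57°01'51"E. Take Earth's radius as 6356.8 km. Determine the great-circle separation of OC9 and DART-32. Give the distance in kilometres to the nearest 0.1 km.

OC9: φ = +26.29528°, λ = +54.85806°
DART-32: φ = +24.75417°, λ = +57.03083°
Δφ = -1.5411°,  Δλ = 2.1728°
a = sin²(Δφ/2) + cos φ₁ cos φ₂ sin²(Δλ/2) = 0.000474
c = 2·arcsin(√a) = 0.043525 rad = 2.4938°
d = R·c = 6356.8 × 0.043525 = 276.7 km

276.7 km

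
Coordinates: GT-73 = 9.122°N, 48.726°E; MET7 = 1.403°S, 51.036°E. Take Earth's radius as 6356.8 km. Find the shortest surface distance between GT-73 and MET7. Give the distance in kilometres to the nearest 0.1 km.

Δφ = -10.5250°,  Δλ = 2.3100°
a = sin²(Δφ/2) + cos φ₁ cos φ₂ sin²(Δλ/2) = 0.008813
c = 2·arcsin(√a) = 0.188036 rad = 10.7737°
d = R·c = 6356.8 × 0.188036 = 1195.3 km

1195.3 km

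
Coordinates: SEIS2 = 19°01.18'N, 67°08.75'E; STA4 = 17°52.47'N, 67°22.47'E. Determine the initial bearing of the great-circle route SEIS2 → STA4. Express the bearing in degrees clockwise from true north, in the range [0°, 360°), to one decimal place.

169.2°

SEIS2: φ = +19.01967°, λ = +67.14583°
STA4: φ = +17.87450°, λ = +67.37450°
Δλ = 0.2287°
y = sin Δλ · cos φ₂ = 0.003798
x = cos φ₁ sin φ₂ − sin φ₁ cos φ₂ cos Δλ = -0.019983
θ = atan2(y, x) = 169.2378° → 169.2378° (mod 360°)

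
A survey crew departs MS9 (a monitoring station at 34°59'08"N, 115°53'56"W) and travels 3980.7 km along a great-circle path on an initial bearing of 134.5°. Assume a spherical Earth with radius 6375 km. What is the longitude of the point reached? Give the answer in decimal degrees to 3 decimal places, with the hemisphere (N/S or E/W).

91.031°W

MS9: φ = +34.98556°, λ = -115.89889°
δ = d/R = 3980.7/6375 = 0.624424 rad
φ₂ = arcsin(sin φ₁ cos δ + cos φ₁ sin δ cos θ)
   = arcsin(0.57337·0.81130 + 0.81930·0.58463·-0.70091) = 7.43781°
λ₂ = λ₁ + atan2(sin θ sin δ cos φ₁, cos δ − sin φ₁ sin φ₂) = -91.03111°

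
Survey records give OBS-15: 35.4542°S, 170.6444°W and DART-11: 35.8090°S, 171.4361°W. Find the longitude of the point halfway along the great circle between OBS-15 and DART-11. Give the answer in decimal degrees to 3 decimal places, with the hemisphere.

171.039°W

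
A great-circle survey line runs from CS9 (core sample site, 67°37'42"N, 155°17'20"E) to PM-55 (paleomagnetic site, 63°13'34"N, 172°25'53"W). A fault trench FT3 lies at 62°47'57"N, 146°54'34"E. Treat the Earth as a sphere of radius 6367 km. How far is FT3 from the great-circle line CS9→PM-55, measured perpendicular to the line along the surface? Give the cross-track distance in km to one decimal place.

529.0 km

CS9: φ = +67.62833°, λ = +155.28889°
PM-55: φ = +63.22611°, λ = -172.43139°
FT3: φ = +62.79917°, λ = +146.90944°
δ₁₃ = central angle CS9→FT3 = 0.104039 rad  (haversine)
θ₁₃ = bearing CS9→FT3 = 219.899°,  θ₁₂ = bearing CS9→PM-55 = 92.945°
dₓₜ = R·arcsin(sin δ₁₃ · sin(θ₁₃ − θ₁₂)) = 6367·arcsin(0.10385·sin(126.954°)) = 529.007 km
|dₓₜ| = 529.007 km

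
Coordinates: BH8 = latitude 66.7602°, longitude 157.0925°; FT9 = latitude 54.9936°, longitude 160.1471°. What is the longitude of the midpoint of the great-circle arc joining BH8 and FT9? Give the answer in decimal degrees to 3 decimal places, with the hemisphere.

Bx = cos φ₂ cos Δλ = 0.572853,  By = cos φ₂ sin Δλ = 0.030569
φₘ = atan2(sin φ₁ + sin φ₂, √((cos φ₁ + Bx)² + By²)) = 60.88526°
λₘ = λ₁ + atan2(By, cos φ₁ + Bx) = 158.90235°

158.902°E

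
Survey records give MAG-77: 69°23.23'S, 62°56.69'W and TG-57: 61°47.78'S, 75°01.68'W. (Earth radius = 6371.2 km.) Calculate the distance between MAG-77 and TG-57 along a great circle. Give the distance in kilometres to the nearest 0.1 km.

MAG-77: φ = -69.38717°, λ = -62.94483°
TG-57: φ = -61.79633°, λ = -75.02800°
Δφ = 7.5908°,  Δλ = -12.0832°
a = sin²(Δφ/2) + cos φ₁ cos φ₂ sin²(Δλ/2) = 0.006225
c = 2·arcsin(√a) = 0.157959 rad = 9.0504°
d = R·c = 6371.2 × 0.157959 = 1006.4 km

1006.4 km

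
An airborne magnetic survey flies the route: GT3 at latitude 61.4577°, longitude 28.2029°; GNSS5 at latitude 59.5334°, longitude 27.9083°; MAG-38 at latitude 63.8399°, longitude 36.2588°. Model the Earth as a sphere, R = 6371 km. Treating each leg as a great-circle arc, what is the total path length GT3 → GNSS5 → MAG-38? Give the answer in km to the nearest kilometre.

GT3→GNSS5: c = 0.033681 rad, d = 214.58 km
GNSS5→MAG-38: c = 0.101959 rad, d = 649.58 km
Total = 214.58 + 649.58 = 864.16 km

864 km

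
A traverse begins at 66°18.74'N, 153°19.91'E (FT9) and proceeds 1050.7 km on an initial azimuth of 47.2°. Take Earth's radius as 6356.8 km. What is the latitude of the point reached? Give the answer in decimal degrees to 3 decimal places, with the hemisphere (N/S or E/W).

71.474°N

FT9: φ = +66.31233°, λ = +153.33183°
δ = d/R = 1050.7/6356.8 = 0.165288 rad
φ₂ = arcsin(sin φ₁ cos δ + cos φ₁ sin δ cos θ)
   = arcsin(0.91575·0.98637 + 0.40175·0.16454·0.67944) = 71.47429°
λ₂ = λ₁ + atan2(sin θ sin δ cos φ₁, cos δ − sin φ₁ sin φ₂) = 175.66307°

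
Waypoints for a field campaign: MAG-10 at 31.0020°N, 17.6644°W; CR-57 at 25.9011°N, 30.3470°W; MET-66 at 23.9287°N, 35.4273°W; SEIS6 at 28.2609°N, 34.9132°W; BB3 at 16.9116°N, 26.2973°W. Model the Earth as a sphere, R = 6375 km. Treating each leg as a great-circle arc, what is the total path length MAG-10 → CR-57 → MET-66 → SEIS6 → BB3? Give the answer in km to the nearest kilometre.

3946 km

MAG-10→CR-57: c = 0.213822 rad, d = 1363.11 km
CR-57→MET-66: c = 0.087464 rad, d = 557.58 km
MET-66→SEIS6: c = 0.076039 rad, d = 484.75 km
SEIS6→BB3: c = 0.241687 rad, d = 1540.75 km
Total = 1363.11 + 557.58 + 484.75 + 1540.75 = 3946.20 km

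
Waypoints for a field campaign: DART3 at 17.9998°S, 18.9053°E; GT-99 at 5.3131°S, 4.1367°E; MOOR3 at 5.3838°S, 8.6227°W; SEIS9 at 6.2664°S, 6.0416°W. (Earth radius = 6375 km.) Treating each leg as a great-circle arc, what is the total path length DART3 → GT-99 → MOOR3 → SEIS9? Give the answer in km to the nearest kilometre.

DART3→GT-99: c = 0.335333 rad, d = 2137.75 km
GT-99→MOOR3: c = 0.221723 rad, d = 1413.49 km
MOOR3→SEIS9: c = 0.047389 rad, d = 302.11 km
Total = 2137.75 + 1413.49 + 302.11 = 3853.34 km

3853 km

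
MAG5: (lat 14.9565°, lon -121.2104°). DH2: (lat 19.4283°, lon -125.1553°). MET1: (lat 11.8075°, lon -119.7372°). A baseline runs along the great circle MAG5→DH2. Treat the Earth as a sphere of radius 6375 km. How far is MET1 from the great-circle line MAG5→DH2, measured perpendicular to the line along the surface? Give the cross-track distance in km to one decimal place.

99.0 km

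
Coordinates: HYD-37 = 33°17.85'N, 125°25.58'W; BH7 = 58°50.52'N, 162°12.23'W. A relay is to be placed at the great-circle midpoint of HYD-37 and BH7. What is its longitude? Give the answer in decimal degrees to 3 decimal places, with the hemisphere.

HYD-37: φ = +33.29750°, λ = -125.42633°
BH7: φ = +58.84200°, λ = -162.20383°
Bx = cos φ₂ cos Δλ = 0.414420,  By = cos φ₂ sin Δλ = -0.309772
φₘ = atan2(sin φ₁ + sin φ₂, √((cos φ₁ + Bx)² + By²)) = 47.48099°
λₘ = λ₁ + atan2(By, cos φ₁ + Bx) = -139.34214°

139.342°W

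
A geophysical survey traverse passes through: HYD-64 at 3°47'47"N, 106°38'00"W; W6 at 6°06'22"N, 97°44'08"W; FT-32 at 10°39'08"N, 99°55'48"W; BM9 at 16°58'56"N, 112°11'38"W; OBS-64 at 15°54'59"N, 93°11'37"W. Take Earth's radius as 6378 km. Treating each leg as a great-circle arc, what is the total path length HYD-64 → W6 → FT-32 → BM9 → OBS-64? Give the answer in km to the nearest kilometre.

HYD-64: φ = +3.79639°, λ = -106.63333°
W6: φ = +6.10611°, λ = -97.73556°
FT-32: φ = +10.65222°, λ = -99.93000°
BM9: φ = +16.98222°, λ = -112.19389°
OBS-64: φ = +15.91639°, λ = -93.19361°
HYD-64→W6: c = 0.159870 rad, d = 1019.65 km
W6→FT-32: c = 0.087923 rad, d = 560.78 km
FT-32→BM9: c = 0.235258 rad, d = 1500.48 km
BM9→OBS-64: c = 0.318464 rad, d = 2031.17 km
Total = 1019.65 + 560.78 + 1500.48 + 2031.17 = 5112.07 km

5112 km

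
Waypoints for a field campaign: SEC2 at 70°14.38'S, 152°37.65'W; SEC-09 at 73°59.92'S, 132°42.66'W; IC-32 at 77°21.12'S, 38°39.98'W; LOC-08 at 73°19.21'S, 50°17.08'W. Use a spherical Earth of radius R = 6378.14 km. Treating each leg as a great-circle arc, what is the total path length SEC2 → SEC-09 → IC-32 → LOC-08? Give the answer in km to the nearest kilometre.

3683 km

SEC2: φ = -70.23967°, λ = -152.62750°
SEC-09: φ = -73.99867°, λ = -132.71100°
IC-32: φ = -77.35200°, λ = -38.66633°
LOC-08: φ = -73.32017°, λ = -50.28467°
SEC2→SEC-09: c = 0.124382 rad, d = 793.33 km
SEC-09→IC-32: c = 0.366264 rad, d = 2336.08 km
IC-32→LOC-08: c = 0.086774 rad, d = 553.46 km
Total = 793.33 + 2336.08 + 553.46 = 3682.87 km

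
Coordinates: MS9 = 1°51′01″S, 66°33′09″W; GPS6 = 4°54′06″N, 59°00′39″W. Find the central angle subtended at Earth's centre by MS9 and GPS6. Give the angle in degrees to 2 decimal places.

MS9: φ = -1.85028°, λ = -66.55250°
GPS6: φ = +4.90167°, λ = -59.01083°
Δφ = 6.7519°,  Δλ = 7.5417°
a = sin²(Δφ/2) + cos φ₁ cos φ₂ sin²(Δλ/2) = 0.007775
c = 2·arcsin(√a) = 0.176580 rad = 10.1173°

10.12°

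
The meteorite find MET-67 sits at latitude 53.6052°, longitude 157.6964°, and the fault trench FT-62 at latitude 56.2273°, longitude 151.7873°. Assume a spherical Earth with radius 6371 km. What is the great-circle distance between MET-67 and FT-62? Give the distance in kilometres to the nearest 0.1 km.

476.8 km

Δφ = 2.6221°,  Δλ = -5.9091°
a = sin²(Δφ/2) + cos φ₁ cos φ₂ sin²(Δλ/2) = 0.001400
c = 2·arcsin(√a) = 0.074846 rad = 4.2883°
d = R·c = 6371 × 0.074846 = 476.8 km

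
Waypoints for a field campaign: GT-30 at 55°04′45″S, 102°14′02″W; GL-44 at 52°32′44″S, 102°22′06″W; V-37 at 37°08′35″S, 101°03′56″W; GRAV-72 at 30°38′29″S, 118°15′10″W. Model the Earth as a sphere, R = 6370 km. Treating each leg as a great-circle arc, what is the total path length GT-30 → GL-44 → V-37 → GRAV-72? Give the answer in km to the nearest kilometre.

3737 km

GT-30: φ = -55.07917°, λ = -102.23389°
GL-44: φ = -52.54556°, λ = -102.36833°
V-37: φ = -37.14306°, λ = -101.06556°
GRAV-72: φ = -30.64139°, λ = -118.25278°
GT-30→GL-44: c = 0.044242 rad, d = 281.82 km
GL-44→V-37: c = 0.269296 rad, d = 1715.41 km
V-37→GRAV-72: c = 0.273089 rad, d = 1739.58 km
Total = 281.82 + 1715.41 + 1739.58 = 3736.81 km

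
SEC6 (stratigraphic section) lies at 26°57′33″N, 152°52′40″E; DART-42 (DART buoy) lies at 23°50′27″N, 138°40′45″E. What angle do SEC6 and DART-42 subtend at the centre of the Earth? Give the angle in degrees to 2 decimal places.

13.19°

SEC6: φ = +26.95917°, λ = +152.87778°
DART-42: φ = +23.84083°, λ = +138.67917°
Δφ = -3.1183°,  Δλ = -14.1986°
a = sin²(Δφ/2) + cos φ₁ cos φ₂ sin²(Δλ/2) = 0.013193
c = 2·arcsin(√a) = 0.230231 rad = 13.1913°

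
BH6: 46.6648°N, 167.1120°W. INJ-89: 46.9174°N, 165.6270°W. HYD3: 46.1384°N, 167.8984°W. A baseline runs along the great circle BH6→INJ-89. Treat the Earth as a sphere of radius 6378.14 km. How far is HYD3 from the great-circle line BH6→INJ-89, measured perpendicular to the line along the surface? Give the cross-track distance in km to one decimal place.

41.3 km

δ₁₃ = central angle BH6→HYD3 = 0.013191 rad  (haversine)
θ₁₃ = bearing BH6→HYD3 = 226.138°,  θ₁₂ = bearing BH6→INJ-89 = 75.507°
dₓₜ = R·arcsin(sin δ₁₃ · sin(θ₁₃ − θ₁₂)) = 6378.14·arcsin(0.01319·sin(150.631°)) = 41.260 km
|dₓₜ| = 41.260 km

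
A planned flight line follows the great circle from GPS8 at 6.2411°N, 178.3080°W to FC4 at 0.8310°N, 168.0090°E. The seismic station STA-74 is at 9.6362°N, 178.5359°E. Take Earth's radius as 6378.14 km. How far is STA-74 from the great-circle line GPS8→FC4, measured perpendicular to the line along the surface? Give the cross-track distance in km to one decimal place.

478.4 km

δ₁₃ = central angle GPS8→STA-74 = 0.080540 rad  (haversine)
θ₁₃ = bearing GPS8→STA-74 = 317.571°,  θ₁₂ = bearing GPS8→FC4 = 248.914°
dₓₜ = R·arcsin(sin δ₁₃ · sin(θ₁₃ − θ₁₂)) = 6378.14·arcsin(0.08045·sin(68.657°)) = 478.396 km
|dₓₜ| = 478.396 km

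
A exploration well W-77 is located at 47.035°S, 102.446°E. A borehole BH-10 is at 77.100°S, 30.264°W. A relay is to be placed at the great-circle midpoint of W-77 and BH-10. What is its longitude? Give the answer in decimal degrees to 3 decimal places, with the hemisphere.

85.252°E

Bx = cos φ₂ cos Δλ = -0.151428,  By = cos φ₂ sin Δλ = -0.164043
φₘ = atan2(sin φ₁ + sin φ₂, √((cos φ₁ + Bx)² + By²)) = -71.98667°
λₘ = λ₁ + atan2(By, cos φ₁ + Bx) = 85.25165°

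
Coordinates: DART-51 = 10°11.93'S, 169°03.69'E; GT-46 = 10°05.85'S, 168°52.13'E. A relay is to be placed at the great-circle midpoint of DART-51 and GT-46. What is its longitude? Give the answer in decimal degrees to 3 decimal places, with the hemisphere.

DART-51: φ = -10.19883°, λ = +169.06150°
GT-46: φ = -10.09750°, λ = +168.86883°
Bx = cos φ₂ cos Δλ = 0.984505,  By = cos φ₂ sin Δλ = -0.003311
φₘ = atan2(sin φ₁ + sin φ₂, √((cos φ₁ + Bx)² + By²)) = -10.14818°
λₘ = λ₁ + atan2(By, cos φ₁ + Bx) = 168.96515°

168.965°E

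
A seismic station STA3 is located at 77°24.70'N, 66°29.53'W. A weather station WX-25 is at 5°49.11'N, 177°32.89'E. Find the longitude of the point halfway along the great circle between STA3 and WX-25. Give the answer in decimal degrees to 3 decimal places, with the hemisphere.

170.161°W

STA3: φ = +77.41167°, λ = -66.49217°
WX-25: φ = +5.81850°, λ = +177.54817°
Bx = cos φ₂ cos Δλ = -0.435483,  By = cos φ₂ sin Δλ = -0.894470
φₘ = atan2(sin φ₁ + sin φ₂, √((cos φ₁ + Bx)² + By²)) = 49.48742°
λₘ = λ₁ + atan2(By, cos φ₁ + Bx) = -170.16134°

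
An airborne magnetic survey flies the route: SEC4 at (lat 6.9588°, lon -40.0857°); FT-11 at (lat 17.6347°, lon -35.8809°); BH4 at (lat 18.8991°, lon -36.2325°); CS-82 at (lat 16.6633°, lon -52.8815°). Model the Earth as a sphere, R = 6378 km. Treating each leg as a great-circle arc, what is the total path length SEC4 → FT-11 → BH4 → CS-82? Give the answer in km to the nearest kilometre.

3200 km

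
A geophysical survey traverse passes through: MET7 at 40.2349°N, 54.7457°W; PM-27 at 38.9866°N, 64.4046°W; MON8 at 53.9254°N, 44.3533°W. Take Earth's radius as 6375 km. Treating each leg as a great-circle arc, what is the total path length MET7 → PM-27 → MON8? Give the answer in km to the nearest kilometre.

3087 km

MET7→PM-27: c = 0.131618 rad, d = 839.06 km
PM-27→MON8: c = 0.352656 rad, d = 2248.18 km
Total = 839.06 + 2248.18 = 3087.25 km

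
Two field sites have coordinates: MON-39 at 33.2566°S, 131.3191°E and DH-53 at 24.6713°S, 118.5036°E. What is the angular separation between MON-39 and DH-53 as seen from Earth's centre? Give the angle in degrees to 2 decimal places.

Δφ = 8.5853°,  Δλ = -12.8155°
a = sin²(Δφ/2) + cos φ₁ cos φ₂ sin²(Δλ/2) = 0.015067
c = 2·arcsin(√a) = 0.246119 rad = 14.1016°

14.10°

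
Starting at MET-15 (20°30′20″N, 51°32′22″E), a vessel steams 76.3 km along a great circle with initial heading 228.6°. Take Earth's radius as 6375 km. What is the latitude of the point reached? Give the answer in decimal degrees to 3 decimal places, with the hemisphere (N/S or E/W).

MET-15: φ = +20.50556°, λ = +51.53944°
δ = d/R = 76.3/6375 = 0.011969 rad
φ₂ = arcsin(sin φ₁ cos δ + cos φ₁ sin δ cos θ)
   = arcsin(0.35030·0.99993 + 0.93664·0.01197·-0.66131) = 20.05120°
λ₂ = λ₁ + atan2(sin θ sin δ cos φ₁, cos δ − sin φ₁ sin φ₂) = 50.99187°

20.051°N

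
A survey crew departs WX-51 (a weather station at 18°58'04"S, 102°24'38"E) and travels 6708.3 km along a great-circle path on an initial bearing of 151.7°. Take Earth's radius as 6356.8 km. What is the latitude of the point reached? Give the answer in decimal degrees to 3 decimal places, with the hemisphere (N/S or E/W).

WX-51: φ = -18.96778°, λ = +102.41056°
δ = d/R = 6708.3/6356.8 = 1.055295 rad
φ₂ = arcsin(sin φ₁ cos δ + cos φ₁ sin δ cos θ)
   = arcsin(-0.32504·0.49297 + 0.94570·0.87005·-0.88048) = -62.21382°
λ₂ = λ₁ + atan2(sin θ sin δ cos φ₁, cos δ − sin φ₁ sin φ₂) = 164.63966°

62.214°S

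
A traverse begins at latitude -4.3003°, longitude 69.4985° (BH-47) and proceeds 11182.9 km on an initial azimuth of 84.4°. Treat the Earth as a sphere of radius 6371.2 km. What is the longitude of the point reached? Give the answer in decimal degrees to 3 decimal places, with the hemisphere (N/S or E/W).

169.678°E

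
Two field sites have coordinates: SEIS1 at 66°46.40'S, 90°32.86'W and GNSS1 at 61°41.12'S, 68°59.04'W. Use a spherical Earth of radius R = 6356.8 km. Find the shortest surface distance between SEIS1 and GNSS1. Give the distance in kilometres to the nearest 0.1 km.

1174.9 km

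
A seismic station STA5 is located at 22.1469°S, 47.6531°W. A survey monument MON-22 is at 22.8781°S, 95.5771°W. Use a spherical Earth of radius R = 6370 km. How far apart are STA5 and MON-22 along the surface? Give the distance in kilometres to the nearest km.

4900 km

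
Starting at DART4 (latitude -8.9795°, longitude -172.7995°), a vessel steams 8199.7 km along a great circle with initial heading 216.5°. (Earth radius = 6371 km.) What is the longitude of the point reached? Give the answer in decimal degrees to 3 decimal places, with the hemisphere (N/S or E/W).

δ = d/R = 8199.7/6371 = 1.287035 rad
φ₂ = arcsin(sin φ₁ cos δ + cos φ₁ sin δ cos θ)
   = arcsin(-0.15608·0.27997 + 0.98774·0.96001·-0.80386) = -53.70209°
λ₂ = λ₁ + atan2(sin θ sin δ cos φ₁, cos δ − sin φ₁ sin φ₂) = 112.48840°

112.488°E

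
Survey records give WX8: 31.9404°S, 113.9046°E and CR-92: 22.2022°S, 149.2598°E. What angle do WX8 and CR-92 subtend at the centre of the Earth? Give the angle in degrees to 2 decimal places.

32.79°

Δφ = 9.7382°,  Δλ = 35.3552°
a = sin²(Δφ/2) + cos φ₁ cos φ₂ sin²(Δλ/2) = 0.079652
c = 2·arcsin(√a) = 0.572229 rad = 32.7863°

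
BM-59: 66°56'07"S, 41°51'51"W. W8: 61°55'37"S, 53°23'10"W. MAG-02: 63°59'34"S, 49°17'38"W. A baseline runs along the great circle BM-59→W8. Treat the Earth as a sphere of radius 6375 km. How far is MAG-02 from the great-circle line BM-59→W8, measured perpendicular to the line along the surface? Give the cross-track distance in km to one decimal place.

BM-59: φ = -66.93528°, λ = -41.86417°
W8: φ = -61.92694°, λ = -53.38611°
MAG-02: φ = -63.99278°, λ = -49.29389°
δ₁₃ = central angle BM-59→MAG-02 = 0.074323 rad  (haversine)
θ₁₃ = bearing BM-59→MAG-02 = 310.218°,  θ₁₂ = bearing BM-59→W8 = 309.893°
dₓₜ = R·arcsin(sin δ₁₃ · sin(θ₁₃ − θ₁₂)) = 6375·arcsin(0.07426·sin(0.325°)) = 2.688 km
|dₓₜ| = 2.688 km

2.7 km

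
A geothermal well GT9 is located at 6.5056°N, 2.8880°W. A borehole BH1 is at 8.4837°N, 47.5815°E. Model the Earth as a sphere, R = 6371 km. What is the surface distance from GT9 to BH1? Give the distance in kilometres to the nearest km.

5565 km

Δφ = 1.9781°,  Δλ = 50.4695°
a = sin²(Δφ/2) + cos φ₁ cos φ₂ sin²(Δλ/2) = 0.178907
c = 2·arcsin(√a) = 0.873450 rad = 50.0450°
d = R·c = 6371 × 0.873450 = 5564.8 km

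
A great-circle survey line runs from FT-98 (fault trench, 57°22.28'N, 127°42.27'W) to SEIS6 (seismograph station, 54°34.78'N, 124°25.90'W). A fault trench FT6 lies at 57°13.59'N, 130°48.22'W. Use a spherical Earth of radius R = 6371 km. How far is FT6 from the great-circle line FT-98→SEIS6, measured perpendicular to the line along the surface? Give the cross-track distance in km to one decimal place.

FT-98: φ = +57.37133°, λ = -127.70450°
SEIS6: φ = +54.57967°, λ = -124.43167°
FT6: φ = +57.22650°, λ = -130.80367°
δ₁₃ = central angle FT-98→FT6 = 0.029329 rad  (haversine)
θ₁₃ = bearing FT-98→FT6 = 266.361°,  θ₁₂ = bearing FT-98→SEIS6 = 145.369°
dₓₜ = R·arcsin(sin δ₁₃ · sin(θ₁₃ − θ₁₂)) = 6371·arcsin(0.02933·sin(120.992°)) = 160.175 km
|dₓₜ| = 160.175 km

160.2 km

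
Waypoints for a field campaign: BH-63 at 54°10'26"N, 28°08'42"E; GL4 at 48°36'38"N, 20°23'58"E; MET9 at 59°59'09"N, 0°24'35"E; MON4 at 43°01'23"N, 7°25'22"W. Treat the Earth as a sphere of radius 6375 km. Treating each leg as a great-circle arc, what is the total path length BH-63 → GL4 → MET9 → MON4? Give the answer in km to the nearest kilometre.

4579 km

BH-63: φ = +54.17389°, λ = +28.14500°
GL4: φ = +48.61056°, λ = +20.39944°
MET9: φ = +59.98583°, λ = +0.40972°
MON4: φ = +43.02306°, λ = -7.42278°
BH-63→GL4: c = 0.128472 rad, d = 819.01 km
GL4→MET9: c = 0.282250 rad, d = 1799.34 km
MET9→MON4: c = 0.307534 rad, d = 1960.53 km
Total = 819.01 + 1799.34 + 1960.53 = 4578.89 km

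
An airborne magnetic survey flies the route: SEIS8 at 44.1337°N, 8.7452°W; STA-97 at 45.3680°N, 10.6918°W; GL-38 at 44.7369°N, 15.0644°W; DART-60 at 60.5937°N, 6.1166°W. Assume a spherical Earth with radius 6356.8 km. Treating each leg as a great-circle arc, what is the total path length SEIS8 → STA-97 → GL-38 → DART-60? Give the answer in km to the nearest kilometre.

2411 km

SEIS8→STA-97: c = 0.032344 rad, d = 205.60 km
STA-97→GL-38: c = 0.055020 rad, d = 349.75 km
GL-38→DART-60: c = 0.291885 rad, d = 1855.46 km
Total = 205.60 + 349.75 + 1855.46 = 2410.81 km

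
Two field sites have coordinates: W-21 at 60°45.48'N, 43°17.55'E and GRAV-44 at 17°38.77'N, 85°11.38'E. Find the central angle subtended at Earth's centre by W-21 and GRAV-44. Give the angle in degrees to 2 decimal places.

52.34°

W-21: φ = +60.75800°, λ = +43.29250°
GRAV-44: φ = +17.64617°, λ = +85.18967°
Δφ = -43.1118°,  Δλ = 41.8972°
a = sin²(Δφ/2) + cos φ₁ cos φ₂ sin²(Δλ/2) = 0.194495
c = 2·arcsin(√a) = 0.913461 rad = 52.3374°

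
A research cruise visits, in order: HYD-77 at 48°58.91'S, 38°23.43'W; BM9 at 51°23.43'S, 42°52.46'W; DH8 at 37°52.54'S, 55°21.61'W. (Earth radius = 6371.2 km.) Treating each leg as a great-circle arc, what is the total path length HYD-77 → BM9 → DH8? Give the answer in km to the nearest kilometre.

2210 km

HYD-77: φ = -48.98183°, λ = -38.39050°
BM9: φ = -51.39050°, λ = -42.87433°
DH8: φ = -37.87567°, λ = -55.36017°
HYD-77→BM9: c = 0.065386 rad, d = 416.59 km
BM9→DH8: c = 0.281427 rad, d = 1793.03 km
Total = 416.59 + 1793.03 = 2209.62 km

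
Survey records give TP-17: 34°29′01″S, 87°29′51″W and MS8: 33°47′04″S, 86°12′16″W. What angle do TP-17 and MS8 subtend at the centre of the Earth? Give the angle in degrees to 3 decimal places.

1.278°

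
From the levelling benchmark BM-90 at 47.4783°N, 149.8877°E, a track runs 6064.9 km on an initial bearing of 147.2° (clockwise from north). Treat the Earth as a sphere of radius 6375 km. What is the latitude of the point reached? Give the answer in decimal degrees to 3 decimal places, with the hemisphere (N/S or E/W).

1.986°S

δ = d/R = 6064.9/6375 = 0.951357 rad
φ₂ = arcsin(sin φ₁ cos δ + cos φ₁ sin δ cos θ)
   = arcsin(0.73702·0.58058 + 0.67587·0.81420·-0.84057) = -1.98633°
λ₂ = λ₁ + atan2(sin θ sin δ cos φ₁, cos δ − sin φ₁ sin φ₂) = 176.07623°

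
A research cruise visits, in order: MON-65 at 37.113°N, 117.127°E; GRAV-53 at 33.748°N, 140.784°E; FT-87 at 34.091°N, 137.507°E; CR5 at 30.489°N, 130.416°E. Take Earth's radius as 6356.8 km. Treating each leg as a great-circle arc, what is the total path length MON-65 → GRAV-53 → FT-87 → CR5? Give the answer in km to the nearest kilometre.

3245 km

MON-65→GRAV-53: c = 0.340600 rad, d = 2165.13 km
GRAV-53→FT-87: c = 0.047835 rad, d = 304.08 km
FT-87→CR5: c = 0.122009 rad, d = 775.58 km
Total = 2165.13 + 304.08 + 775.58 = 3244.79 km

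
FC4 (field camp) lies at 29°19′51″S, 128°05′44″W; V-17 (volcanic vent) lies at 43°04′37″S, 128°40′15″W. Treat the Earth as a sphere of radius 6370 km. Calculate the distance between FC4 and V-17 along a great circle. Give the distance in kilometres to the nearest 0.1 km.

1529.1 km

FC4: φ = -29.33083°, λ = -128.09556°
V-17: φ = -43.07694°, λ = -128.67083°
Δφ = -13.7461°,  Δλ = -0.5753°
a = sin²(Δφ/2) + cos φ₁ cos φ₂ sin²(Δλ/2) = 0.014337
c = 2·arcsin(√a) = 0.240050 rad = 13.7538°
d = R·c = 6370 × 0.240050 = 1529.1 km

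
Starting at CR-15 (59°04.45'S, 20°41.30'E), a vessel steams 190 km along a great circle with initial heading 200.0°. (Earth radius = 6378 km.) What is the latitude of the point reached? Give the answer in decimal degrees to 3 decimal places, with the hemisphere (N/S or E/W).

60.673°S

CR-15: φ = -59.07417°, λ = +20.68833°
δ = d/R = 190/6378 = 0.029790 rad
φ₂ = arcsin(sin φ₁ cos δ + cos φ₁ sin δ cos θ)
   = arcsin(-0.85783·0.99956 + 0.51393·0.02979·-0.93969) = -60.67283°
λ₂ = λ₁ + atan2(sin θ sin δ cos φ₁, cos δ − sin φ₁ sin φ₂) = 19.49656°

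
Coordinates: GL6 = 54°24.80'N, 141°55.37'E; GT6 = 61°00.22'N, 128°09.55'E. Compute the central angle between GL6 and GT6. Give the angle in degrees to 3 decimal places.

GL6: φ = +54.41333°, λ = +141.92283°
GT6: φ = +61.00367°, λ = +128.15917°
Δφ = 6.5903°,  Δλ = -13.7637°
a = sin²(Δφ/2) + cos φ₁ cos φ₂ sin²(Δλ/2) = 0.007354
c = 2·arcsin(√a) = 0.171722 rad = 9.8390°

9.839°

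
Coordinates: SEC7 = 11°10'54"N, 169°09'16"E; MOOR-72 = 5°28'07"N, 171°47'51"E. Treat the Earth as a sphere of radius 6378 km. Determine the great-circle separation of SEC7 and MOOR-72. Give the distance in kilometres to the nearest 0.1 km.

699.4 km

SEC7: φ = +11.18167°, λ = +169.15444°
MOOR-72: φ = +5.46861°, λ = +171.79750°
Δφ = -5.7131°,  Δλ = 2.6431°
a = sin²(Δφ/2) + cos φ₁ cos φ₂ sin²(Δλ/2) = 0.003003
c = 2·arcsin(√a) = 0.109654 rad = 6.2827°
d = R·c = 6378 × 0.109654 = 699.4 km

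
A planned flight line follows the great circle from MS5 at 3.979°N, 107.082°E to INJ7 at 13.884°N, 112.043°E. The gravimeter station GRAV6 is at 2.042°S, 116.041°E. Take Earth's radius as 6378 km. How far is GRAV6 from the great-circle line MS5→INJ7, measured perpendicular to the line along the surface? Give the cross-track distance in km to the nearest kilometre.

1190 km

δ₁₃ = central angle MS5→GRAV6 = 0.188317 rad  (haversine)
θ₁₃ = bearing MS5→GRAV6 = 123.765°,  θ₁₂ = bearing MS5→INJ7 = 25.981°
dₓₜ = R·arcsin(sin δ₁₃ · sin(θ₁₃ − θ₁₂)) = 6378·arcsin(0.18721·sin(97.784°)) = 1189.889 km
|dₓₜ| = 1189.889 km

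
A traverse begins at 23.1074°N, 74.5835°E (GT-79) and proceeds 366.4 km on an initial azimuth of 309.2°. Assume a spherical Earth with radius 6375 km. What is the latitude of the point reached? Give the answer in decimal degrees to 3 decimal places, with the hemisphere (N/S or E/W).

25.163°N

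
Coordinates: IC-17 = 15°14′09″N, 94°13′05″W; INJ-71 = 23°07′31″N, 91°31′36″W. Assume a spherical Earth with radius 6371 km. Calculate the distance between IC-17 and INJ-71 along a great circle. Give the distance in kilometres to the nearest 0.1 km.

IC-17: φ = +15.23583°, λ = -94.21806°
INJ-71: φ = +23.12528°, λ = -91.52667°
Δφ = 7.8894°,  Δλ = 2.6914°
a = sin²(Δφ/2) + cos φ₁ cos φ₂ sin²(Δλ/2) = 0.005222
c = 2·arcsin(√a) = 0.144653 rad = 8.2880°
d = R·c = 6371 × 0.144653 = 921.6 km

921.6 km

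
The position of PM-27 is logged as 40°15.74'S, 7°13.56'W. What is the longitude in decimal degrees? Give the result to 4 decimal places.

7.2260°W

7° + 13.56′/60 = 7 + 0.22600 = 7.2260°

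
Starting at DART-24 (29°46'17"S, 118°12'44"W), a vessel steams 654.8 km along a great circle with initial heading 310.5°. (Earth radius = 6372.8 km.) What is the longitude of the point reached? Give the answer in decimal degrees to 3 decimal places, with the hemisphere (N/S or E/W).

123.184°W

DART-24: φ = -29.77139°, λ = -118.21222°
δ = d/R = 654.8/6372.8 = 0.102749 rad
φ₂ = arcsin(sin φ₁ cos δ + cos φ₁ sin δ cos θ)
   = arcsin(-0.49654·0.99473 + 0.86801·0.10257·0.64945) = -25.85537°
λ₂ = λ₁ + atan2(sin θ sin δ cos φ₁, cos δ − sin φ₁ sin φ₂) = -123.18426°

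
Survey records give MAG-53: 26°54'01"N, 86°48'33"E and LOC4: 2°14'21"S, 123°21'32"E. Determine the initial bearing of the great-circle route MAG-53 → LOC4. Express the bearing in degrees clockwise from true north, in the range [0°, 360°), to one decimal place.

MAG-53: φ = +26.90028°, λ = +86.80917°
LOC4: φ = -2.23917°, λ = +123.35889°
Δλ = 36.5497°
y = sin Δλ · cos φ₂ = 0.595065
x = cos φ₁ sin φ₂ − sin φ₁ cos φ₂ cos Δλ = -0.398028
θ = atan2(y, x) = 123.7778° → 123.7778° (mod 360°)

123.8°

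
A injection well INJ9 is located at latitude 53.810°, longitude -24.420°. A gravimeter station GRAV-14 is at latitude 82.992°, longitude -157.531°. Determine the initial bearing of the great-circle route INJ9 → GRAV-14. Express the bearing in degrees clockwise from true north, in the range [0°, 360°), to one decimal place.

352.2°

Δλ = -133.1110°
y = sin Δλ · cos φ₂ = -0.089070
x = cos φ₁ sin φ₂ − sin φ₁ cos φ₂ cos Δλ = 0.653348
θ = atan2(y, x) = -7.7632° → 352.2368° (mod 360°)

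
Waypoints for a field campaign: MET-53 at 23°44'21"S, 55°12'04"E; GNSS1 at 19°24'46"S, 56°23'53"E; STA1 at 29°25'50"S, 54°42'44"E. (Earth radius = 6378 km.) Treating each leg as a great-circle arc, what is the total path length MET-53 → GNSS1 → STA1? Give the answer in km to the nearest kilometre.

MET-53: φ = -23.73917°, λ = +55.20111°
GNSS1: φ = -19.41278°, λ = +56.39806°
STA1: φ = -29.43056°, λ = +54.71222°
MET-53→GNSS1: c = 0.077967 rad, d = 497.27 km
GNSS1→STA1: c = 0.176875 rad, d = 1128.11 km
Total = 497.27 + 1128.11 = 1625.39 km

1625 km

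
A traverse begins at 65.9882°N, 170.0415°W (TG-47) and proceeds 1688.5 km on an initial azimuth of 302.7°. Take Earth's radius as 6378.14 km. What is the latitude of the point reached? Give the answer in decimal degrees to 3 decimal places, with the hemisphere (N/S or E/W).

69.911°N

δ = d/R = 1688.5/6378.14 = 0.264732 rad
φ₂ = arcsin(sin φ₁ cos δ + cos φ₁ sin δ cos θ)
   = arcsin(0.91346·0.96516 + 0.40692·0.26165·0.54024) = 69.91090°
λ₂ = λ₁ + atan2(sin θ sin δ cos φ₁, cos δ − sin φ₁ sin φ₂) = 150.08973°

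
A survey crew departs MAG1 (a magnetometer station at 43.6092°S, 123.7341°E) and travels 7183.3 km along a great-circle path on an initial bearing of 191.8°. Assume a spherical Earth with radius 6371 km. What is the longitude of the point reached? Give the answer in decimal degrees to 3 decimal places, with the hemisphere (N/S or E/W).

24.586°W

δ = d/R = 7183.3/6371 = 1.127500 rad
φ₂ = arcsin(sin φ₁ cos δ + cos φ₁ sin δ cos θ)
   = arcsin(-0.68974·0.42892 + 0.72406·0.90334·-0.97887) = -69.40566°
λ₂ = λ₁ + atan2(sin θ sin δ cos φ₁, cos δ − sin φ₁ sin φ₂) = -24.58585°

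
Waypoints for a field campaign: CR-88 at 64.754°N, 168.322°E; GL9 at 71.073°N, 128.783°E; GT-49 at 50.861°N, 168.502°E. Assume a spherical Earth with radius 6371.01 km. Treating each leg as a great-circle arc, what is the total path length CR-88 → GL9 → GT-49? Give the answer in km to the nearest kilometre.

4756 km

CR-88→GL9: c = 0.275569 rad, d = 1755.65 km
GL9→GT-49: c = 0.470891 rad, d = 3000.05 km
Total = 1755.65 + 3000.05 = 4755.71 km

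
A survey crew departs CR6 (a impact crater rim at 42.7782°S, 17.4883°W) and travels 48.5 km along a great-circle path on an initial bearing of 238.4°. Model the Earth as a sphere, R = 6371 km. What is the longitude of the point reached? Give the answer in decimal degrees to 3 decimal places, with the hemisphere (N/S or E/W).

17.996°W

δ = d/R = 48.5/6371 = 0.007613 rad
φ₂ = arcsin(sin φ₁ cos δ + cos φ₁ sin δ cos θ)
   = arcsin(-0.67916·0.99997 + 0.73399·0.00761·-0.52399) = -43.00563°
λ₂ = λ₁ + atan2(sin θ sin δ cos φ₁, cos δ − sin φ₁ sin φ₂) = -17.99631°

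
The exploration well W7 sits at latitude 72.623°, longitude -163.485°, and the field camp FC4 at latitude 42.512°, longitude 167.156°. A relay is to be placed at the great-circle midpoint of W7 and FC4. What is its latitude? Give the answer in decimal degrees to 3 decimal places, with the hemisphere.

Bx = cos φ₂ cos Δλ = 0.642462,  By = cos φ₂ sin Δλ = -0.361403
φₘ = atan2(sin φ₁ + sin φ₂, √((cos φ₁ + Bx)² + By²)) = 58.26560°
λₘ = λ₁ + atan2(By, cos φ₁ + Bx) = 175.50751°

58.266°N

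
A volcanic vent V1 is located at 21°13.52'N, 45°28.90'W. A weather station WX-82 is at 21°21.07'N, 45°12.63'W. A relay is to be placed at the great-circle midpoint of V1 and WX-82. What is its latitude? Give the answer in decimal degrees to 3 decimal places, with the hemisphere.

V1: φ = +21.22533°, λ = -45.48167°
WX-82: φ = +21.35117°, λ = -45.21050°
Bx = cos φ₂ cos Δλ = 0.931356,  By = cos φ₂ sin Δλ = 0.004408
φₘ = atan2(sin φ₁ + sin φ₂, √((cos φ₁ + Bx)² + By²)) = 21.28830°
λₘ = λ₁ + atan2(By, cos φ₁ + Bx) = -45.34614°

21.288°N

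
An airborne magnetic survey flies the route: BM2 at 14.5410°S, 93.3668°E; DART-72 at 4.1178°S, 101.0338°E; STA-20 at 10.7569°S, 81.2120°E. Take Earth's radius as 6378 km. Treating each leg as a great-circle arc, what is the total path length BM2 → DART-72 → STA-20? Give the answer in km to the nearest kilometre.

BM2→DART-72: c = 0.224672 rad, d = 1432.96 km
DART-72→STA-20: c = 0.361868 rad, d = 2307.99 km
Total = 1432.96 + 2307.99 = 3740.95 km

3741 km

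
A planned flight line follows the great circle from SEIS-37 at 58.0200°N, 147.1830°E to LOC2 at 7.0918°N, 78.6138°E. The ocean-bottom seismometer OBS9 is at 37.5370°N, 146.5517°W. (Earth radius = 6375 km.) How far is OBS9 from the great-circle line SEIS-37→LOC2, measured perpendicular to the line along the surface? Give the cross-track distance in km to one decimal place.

δ₁₃ = central angle SEIS-37→OBS9 = 0.815032 rad  (haversine)
θ₁₃ = bearing SEIS-37→OBS9 = 85.906°,  θ₁₂ = bearing SEIS-37→LOC2 = 255.310°
dₓₜ = R·arcsin(sin δ₁₃ · sin(θ₁₃ − θ₁₂)) = 6375·arcsin(0.72775·sin(-169.404°)) = -855.674 km
|dₓₜ| = 855.674 km

855.7 km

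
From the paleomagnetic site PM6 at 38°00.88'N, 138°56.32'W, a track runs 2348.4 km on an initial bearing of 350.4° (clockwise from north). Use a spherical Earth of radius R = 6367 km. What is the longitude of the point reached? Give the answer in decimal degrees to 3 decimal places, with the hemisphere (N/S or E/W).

PM6: φ = +38.01467°, λ = -138.93867°
δ = d/R = 2348.4/6367 = 0.368839 rad
φ₂ = arcsin(sin φ₁ cos δ + cos φ₁ sin δ cos θ)
   = arcsin(0.61586·0.93275 + 0.78785·0.36053·0.98600) = 58.70603°
λ₂ = λ₁ + atan2(sin θ sin δ cos φ₁, cos δ − sin φ₁ sin φ₂) = -145.58574°

145.586°W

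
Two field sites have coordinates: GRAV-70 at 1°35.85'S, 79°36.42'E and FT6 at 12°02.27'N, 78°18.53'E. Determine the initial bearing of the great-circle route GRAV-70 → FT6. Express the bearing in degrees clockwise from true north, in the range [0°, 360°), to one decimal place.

GRAV-70: φ = -1.59750°, λ = +79.60700°
FT6: φ = +12.03783°, λ = +78.30883°
Δλ = -1.2982°
y = sin Δλ · cos φ₂ = -0.022157
x = cos φ₁ sin φ₂ − sin φ₁ cos φ₂ cos Δλ = 0.235734
θ = atan2(y, x) = -5.3696° → 354.6304° (mod 360°)

354.6°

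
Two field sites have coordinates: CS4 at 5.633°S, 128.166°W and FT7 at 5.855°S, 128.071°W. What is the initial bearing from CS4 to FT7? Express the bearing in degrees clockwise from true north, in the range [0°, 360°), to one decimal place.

156.9°

Δλ = 0.0950°
y = sin Δλ · cos φ₂ = 0.001649
x = cos φ₁ sin φ₂ − sin φ₁ cos φ₂ cos Δλ = -0.003875
θ = atan2(y, x) = 156.9414° → 156.9414° (mod 360°)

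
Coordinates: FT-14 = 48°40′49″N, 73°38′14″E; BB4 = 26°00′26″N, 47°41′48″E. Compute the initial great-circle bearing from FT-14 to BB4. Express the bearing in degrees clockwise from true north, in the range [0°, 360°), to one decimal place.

FT-14: φ = +48.68028°, λ = +73.63722°
BB4: φ = +26.00722°, λ = +47.69667°
Δλ = -25.9406°
y = sin Δλ · cos φ₂ = -0.393143
x = cos φ₁ sin φ₂ − sin φ₁ cos φ₂ cos Δλ = -0.317466
θ = atan2(y, x) = -128.9212° → 231.0788° (mod 360°)

231.1°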